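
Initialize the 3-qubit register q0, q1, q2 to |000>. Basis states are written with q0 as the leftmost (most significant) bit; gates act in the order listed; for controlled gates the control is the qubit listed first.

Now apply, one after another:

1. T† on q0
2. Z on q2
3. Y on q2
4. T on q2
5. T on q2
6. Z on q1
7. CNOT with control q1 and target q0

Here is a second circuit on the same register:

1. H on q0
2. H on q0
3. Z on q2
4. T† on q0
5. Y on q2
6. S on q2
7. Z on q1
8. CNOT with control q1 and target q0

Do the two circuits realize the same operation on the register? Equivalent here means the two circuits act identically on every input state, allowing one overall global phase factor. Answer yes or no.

Yes — the two circuits implement the same unitary up to a global phase.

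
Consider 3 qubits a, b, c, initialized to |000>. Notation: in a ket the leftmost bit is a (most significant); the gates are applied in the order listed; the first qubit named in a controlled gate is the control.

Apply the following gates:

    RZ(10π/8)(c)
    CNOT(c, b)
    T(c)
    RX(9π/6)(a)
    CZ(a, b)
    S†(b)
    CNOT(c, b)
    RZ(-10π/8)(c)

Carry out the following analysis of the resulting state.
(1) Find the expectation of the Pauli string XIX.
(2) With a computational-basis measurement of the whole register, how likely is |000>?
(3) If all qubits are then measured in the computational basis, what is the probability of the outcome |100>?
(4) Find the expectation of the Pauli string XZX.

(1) The observable XIX averages to 0.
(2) A full measurement returns |000> with probability 1/2.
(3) Outcome |100> occurs with probability 1/2.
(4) In the final state, XZX has expectation 0.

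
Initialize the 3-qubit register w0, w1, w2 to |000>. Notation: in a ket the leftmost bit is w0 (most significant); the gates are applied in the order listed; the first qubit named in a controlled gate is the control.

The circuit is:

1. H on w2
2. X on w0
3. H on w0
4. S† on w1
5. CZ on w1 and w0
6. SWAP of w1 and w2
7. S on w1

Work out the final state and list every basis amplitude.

After the circuit, the state carries amplitude 1/2 on |000>, 0 on |001>, I/2 on |010>, 0 on |011>, -1/2 on |100>, 0 on |101>, -I/2 on |110>, 0 on |111>.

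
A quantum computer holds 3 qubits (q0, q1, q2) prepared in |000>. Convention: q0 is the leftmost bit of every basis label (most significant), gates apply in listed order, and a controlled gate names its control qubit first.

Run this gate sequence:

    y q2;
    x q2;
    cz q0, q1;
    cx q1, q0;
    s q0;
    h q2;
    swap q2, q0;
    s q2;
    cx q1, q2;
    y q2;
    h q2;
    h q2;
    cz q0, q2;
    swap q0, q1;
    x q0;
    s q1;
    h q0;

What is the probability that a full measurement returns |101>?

Outcome |101> occurs with probability 1/4.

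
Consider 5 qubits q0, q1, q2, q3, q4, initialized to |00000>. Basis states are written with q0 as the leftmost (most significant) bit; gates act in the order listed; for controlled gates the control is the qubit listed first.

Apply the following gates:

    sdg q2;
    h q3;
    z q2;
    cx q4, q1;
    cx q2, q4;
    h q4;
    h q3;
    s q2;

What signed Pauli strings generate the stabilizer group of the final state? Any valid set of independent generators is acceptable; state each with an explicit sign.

One valid set of independent stabilizer generators is +IIIIX, +ZIIII, +IZIII, +IIZII, +IIIZI (any independent generating set of the same group is equally correct).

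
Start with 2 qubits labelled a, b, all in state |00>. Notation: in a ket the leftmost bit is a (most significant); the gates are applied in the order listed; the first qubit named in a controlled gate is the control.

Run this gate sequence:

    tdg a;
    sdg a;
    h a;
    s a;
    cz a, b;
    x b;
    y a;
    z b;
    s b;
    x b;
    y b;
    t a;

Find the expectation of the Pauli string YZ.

In the final state, YZ has expectation -sqrt(2)/2.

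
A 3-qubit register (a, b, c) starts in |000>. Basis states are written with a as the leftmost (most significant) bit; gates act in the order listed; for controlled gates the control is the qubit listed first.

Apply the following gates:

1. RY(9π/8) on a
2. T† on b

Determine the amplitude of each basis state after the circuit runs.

The resulting statevector has amplitude -sin(pi/16) on |000>, sin(7*pi/16) on |100>, and 0 on every other basis state.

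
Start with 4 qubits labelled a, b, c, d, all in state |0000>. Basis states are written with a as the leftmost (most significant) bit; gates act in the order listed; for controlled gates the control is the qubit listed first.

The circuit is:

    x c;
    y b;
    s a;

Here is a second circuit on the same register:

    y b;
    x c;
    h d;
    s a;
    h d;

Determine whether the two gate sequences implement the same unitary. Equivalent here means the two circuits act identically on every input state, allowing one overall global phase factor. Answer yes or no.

Yes — the two circuits implement the same unitary up to a global phase.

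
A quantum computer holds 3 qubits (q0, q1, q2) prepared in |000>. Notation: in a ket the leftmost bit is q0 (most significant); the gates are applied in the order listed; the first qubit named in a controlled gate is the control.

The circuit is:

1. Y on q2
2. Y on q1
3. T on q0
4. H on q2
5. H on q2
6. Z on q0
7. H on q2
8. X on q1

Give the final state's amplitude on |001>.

The final state's coefficient on |001> equals sqrt(2)/2.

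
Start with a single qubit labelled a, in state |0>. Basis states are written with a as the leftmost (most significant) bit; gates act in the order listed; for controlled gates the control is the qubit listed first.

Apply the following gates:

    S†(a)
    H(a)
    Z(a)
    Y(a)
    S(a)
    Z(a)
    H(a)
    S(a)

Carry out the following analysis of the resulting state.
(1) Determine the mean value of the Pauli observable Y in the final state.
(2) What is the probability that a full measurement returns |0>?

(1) In the final state, Y has expectation 0.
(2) Outcome |0> occurs with probability 1/2.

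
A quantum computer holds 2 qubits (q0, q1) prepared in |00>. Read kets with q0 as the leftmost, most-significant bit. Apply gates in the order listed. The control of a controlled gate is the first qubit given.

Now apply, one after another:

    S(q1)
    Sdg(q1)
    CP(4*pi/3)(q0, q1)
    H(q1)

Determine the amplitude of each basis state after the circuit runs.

After the circuit, the state carries amplitude sqrt(2)/2 on |00>, sqrt(2)/2 on |01>, 0 on |10>, 0 on |11>.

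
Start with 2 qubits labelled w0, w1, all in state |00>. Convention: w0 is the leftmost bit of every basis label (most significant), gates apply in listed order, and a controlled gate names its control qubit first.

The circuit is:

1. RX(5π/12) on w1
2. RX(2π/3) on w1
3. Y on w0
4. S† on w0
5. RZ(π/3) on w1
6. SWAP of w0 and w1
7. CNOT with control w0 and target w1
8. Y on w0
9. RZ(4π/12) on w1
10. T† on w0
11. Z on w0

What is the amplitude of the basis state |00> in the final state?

The final state's coefficient on |00> equals -sqrt(3*sqrt(2) + 6)/4 - sqrt(2 - sqrt(2))/4.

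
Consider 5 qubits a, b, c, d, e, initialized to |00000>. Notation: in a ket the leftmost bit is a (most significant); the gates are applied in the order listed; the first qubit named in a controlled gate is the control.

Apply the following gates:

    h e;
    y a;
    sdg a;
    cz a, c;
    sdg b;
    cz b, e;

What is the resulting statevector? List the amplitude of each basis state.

The final amplitudes are sqrt(2)/2 on |10000>, sqrt(2)/2 on |10001>, and 0 on every other basis state.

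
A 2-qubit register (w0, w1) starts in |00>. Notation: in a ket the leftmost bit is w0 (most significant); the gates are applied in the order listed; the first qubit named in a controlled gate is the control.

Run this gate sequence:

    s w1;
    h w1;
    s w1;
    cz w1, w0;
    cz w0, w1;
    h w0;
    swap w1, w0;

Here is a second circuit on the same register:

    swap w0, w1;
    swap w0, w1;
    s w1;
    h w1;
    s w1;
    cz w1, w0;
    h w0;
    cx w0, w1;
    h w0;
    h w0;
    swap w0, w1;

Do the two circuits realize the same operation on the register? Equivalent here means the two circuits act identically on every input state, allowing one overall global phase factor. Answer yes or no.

No — the two circuits implement different unitaries, even allowing a global phase.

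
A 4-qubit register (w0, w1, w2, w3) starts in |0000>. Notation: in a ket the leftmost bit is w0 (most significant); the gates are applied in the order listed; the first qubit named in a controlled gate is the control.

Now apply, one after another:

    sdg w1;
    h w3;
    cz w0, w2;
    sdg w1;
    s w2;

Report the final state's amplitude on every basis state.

The resulting statevector has amplitude sqrt(2)/2 on |0000>, sqrt(2)/2 on |0001>, and 0 on every other basis state.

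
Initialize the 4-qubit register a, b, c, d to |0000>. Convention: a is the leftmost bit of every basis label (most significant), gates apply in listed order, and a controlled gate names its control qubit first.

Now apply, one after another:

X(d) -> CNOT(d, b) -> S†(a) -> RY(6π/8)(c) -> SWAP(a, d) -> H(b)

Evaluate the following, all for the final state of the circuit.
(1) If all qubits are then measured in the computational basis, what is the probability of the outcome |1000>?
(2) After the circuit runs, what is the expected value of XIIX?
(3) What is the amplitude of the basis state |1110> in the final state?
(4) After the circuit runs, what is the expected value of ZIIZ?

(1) The probability of measuring |1000> is 1/4 - sqrt(2)/8.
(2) The observable XIIX averages to 0.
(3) |1110> carries amplitude -sqrt(2*sqrt(2) + 4)/4 in the final state.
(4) In the final state, ZIIZ has expectation -1.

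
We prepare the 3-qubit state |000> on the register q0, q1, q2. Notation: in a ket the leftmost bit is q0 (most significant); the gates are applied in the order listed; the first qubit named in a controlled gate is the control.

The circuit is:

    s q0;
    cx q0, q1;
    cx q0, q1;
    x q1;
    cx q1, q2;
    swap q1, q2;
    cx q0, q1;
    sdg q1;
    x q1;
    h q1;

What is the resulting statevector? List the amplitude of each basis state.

The resulting statevector has amplitude -sqrt(2)*I/2 on |001>, -sqrt(2)*I/2 on |011>, and 0 on every other basis state.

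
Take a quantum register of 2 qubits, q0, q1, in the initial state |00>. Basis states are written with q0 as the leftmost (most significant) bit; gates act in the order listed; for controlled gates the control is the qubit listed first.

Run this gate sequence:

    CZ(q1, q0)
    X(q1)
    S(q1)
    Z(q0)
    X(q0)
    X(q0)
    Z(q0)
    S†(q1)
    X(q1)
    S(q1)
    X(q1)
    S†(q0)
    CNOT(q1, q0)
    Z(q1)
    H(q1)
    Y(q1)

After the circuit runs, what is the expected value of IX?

The observable IX averages to 1. Key observation: gates 3-8 undo each other exactly, leaving only the rest of the circuit to track.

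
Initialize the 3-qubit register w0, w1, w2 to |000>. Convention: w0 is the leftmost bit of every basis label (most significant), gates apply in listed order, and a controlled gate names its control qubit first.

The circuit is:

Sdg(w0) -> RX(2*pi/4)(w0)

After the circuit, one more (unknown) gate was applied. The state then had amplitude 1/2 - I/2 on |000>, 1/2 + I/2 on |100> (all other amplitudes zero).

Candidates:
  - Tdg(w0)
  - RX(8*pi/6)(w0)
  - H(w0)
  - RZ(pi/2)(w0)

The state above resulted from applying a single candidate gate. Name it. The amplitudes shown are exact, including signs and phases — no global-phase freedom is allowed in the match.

It was H(w0) that produced the state shown.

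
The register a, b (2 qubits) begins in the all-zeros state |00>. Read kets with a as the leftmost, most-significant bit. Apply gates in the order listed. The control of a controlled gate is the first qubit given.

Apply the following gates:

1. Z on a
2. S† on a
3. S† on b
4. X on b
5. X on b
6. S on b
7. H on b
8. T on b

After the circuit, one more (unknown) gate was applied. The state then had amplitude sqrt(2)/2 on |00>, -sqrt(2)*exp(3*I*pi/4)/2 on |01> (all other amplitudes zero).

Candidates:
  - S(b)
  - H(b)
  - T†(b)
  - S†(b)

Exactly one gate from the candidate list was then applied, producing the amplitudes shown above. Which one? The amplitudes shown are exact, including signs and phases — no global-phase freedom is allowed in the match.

The applied gate was S†(b). Key observation: gates 3-6 undo each other exactly, leaving only the rest of the circuit to track.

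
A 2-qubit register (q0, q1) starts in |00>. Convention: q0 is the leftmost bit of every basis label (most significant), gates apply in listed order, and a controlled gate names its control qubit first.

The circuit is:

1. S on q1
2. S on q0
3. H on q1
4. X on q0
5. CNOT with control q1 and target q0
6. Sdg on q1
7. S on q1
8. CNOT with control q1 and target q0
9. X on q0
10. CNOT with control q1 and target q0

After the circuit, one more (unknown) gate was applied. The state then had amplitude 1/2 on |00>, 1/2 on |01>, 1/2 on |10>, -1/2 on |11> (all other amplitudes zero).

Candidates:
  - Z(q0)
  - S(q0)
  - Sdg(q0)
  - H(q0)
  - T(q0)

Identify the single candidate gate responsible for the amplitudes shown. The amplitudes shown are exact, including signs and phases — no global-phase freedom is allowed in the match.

It was H(q0) that produced the state shown. Key observation: the block from step 4 through step 9 cancels to the identity and can be dropped.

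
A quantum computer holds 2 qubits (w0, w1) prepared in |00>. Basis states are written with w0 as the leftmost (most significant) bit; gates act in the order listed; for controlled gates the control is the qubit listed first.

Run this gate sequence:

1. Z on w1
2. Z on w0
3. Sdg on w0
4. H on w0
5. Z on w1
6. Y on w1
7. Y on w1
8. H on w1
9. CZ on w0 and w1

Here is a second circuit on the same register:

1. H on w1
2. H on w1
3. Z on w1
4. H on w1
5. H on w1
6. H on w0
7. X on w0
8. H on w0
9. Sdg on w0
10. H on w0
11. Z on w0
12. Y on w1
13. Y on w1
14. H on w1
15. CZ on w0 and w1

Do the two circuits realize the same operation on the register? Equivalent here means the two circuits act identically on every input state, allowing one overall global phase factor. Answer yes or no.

No — the two circuits implement different unitaries, even allowing a global phase.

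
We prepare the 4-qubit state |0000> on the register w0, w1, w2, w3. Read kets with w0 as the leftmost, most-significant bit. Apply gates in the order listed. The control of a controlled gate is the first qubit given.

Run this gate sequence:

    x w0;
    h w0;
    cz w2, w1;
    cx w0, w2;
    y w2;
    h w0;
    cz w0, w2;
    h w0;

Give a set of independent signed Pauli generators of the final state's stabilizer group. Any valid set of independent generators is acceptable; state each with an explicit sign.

The stabilizer group can be generated by +IIXI, -ZIII, +IZII, +IIIZ, among other valid generating sets.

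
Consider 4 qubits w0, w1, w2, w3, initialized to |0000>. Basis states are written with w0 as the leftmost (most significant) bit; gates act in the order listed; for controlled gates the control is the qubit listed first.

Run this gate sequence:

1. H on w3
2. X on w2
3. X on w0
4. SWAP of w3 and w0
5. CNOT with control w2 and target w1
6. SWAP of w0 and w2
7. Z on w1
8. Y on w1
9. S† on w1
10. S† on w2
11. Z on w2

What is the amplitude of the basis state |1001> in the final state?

|1001> carries amplitude sqrt(2)*I/2 in the final state.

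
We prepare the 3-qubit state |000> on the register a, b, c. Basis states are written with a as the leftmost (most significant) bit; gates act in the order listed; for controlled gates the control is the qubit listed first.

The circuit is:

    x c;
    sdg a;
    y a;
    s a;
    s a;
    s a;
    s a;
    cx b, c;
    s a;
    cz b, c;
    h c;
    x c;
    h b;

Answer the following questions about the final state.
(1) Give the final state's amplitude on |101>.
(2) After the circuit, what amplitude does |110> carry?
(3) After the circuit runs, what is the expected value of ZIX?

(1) The final state's coefficient on |101> equals -1/2. Key observation: gates 4-7 undo each other exactly, leaving only the rest of the circuit to track.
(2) The amplitude on |110> is 1/2.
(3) The expectation value of ZIX is 1.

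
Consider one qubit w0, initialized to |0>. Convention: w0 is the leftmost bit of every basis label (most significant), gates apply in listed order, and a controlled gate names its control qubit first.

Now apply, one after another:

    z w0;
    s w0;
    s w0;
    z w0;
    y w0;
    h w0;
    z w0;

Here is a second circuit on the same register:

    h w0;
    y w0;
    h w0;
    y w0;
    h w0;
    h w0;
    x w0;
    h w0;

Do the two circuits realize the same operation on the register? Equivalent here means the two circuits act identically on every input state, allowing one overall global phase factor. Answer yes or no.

No: there is an input state on which the two circuits produce genuinely different outputs (not merely differing by a phase).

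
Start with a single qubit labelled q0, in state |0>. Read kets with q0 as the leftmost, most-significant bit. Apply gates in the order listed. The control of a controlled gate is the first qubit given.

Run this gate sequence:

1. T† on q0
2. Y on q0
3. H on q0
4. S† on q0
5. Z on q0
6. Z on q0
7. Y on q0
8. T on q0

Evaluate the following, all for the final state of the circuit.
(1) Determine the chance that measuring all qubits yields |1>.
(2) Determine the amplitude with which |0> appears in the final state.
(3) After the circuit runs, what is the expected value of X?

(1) The probability of measuring |1> is 1/2.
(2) The final state's coefficient on |0> equals sqrt(2)*I/2.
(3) In the final state, X has expectation -sqrt(2)/2.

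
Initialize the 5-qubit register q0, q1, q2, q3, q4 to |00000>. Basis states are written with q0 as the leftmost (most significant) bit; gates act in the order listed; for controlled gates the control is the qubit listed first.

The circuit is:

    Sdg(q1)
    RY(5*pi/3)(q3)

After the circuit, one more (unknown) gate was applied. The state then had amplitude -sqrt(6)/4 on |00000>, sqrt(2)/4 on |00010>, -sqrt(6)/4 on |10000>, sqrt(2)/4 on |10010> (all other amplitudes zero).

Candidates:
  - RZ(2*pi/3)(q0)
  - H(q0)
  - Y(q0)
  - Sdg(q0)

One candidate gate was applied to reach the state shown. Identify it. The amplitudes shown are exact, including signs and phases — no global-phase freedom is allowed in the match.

The applied gate was H(q0).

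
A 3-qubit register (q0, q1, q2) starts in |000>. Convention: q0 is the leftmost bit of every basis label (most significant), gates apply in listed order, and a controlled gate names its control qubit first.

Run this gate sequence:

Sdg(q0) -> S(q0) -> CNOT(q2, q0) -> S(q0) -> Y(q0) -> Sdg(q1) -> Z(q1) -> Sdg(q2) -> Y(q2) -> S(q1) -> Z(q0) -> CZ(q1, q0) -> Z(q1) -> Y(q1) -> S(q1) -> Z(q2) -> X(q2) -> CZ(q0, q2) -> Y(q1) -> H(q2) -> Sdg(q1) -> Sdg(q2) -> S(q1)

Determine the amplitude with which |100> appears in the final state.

The final state's coefficient on |100> equals -sqrt(2)*I/2.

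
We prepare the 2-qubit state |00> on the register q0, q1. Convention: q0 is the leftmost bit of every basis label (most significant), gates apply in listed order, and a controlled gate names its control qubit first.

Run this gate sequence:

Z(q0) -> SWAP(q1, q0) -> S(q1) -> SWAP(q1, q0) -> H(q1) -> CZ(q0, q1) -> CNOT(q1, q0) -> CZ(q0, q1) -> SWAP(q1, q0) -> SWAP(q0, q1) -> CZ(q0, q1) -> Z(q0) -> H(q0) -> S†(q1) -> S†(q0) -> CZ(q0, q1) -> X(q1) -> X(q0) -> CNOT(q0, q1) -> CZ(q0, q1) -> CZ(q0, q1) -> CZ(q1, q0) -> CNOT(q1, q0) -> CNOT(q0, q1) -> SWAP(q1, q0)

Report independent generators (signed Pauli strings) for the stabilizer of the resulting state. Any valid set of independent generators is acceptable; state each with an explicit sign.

One valid set of independent stabilizer generators is -YZ, -ZY (any independent generating set of the same group is equally correct).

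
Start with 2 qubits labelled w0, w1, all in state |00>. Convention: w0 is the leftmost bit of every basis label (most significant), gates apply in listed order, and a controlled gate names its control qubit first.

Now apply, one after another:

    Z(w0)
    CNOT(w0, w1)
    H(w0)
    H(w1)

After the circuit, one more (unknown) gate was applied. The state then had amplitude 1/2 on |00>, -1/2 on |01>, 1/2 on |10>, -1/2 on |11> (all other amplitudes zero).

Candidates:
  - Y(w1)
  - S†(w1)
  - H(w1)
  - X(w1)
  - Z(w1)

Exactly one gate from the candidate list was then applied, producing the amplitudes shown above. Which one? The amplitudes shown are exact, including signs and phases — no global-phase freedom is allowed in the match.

The unique candidate consistent with the amplitudes is Z(w1).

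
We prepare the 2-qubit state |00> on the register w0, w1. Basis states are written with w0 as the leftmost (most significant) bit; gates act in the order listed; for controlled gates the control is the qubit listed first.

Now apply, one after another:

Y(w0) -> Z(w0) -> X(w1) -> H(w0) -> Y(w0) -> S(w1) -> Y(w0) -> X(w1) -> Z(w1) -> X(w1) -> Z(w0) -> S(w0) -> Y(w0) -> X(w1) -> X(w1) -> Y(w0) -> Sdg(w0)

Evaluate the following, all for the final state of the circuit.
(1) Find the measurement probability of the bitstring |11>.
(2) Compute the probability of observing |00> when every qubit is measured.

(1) A full measurement returns |11> with probability 1/2. Key observation: the block from step 12 through step 17 cancels to the identity and can be dropped.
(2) Outcome |00> occurs with probability 0.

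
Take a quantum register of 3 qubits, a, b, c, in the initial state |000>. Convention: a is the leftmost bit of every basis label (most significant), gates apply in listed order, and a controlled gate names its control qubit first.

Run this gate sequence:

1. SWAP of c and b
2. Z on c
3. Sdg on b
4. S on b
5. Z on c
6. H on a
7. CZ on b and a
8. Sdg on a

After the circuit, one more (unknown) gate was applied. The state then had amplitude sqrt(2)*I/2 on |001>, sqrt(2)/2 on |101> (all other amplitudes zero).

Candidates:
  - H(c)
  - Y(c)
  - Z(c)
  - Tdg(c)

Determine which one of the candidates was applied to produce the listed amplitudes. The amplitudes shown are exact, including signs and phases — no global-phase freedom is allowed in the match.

The unique candidate consistent with the amplitudes is Y(c). Key observation: the block from step 2 through step 5 cancels to the identity and can be dropped.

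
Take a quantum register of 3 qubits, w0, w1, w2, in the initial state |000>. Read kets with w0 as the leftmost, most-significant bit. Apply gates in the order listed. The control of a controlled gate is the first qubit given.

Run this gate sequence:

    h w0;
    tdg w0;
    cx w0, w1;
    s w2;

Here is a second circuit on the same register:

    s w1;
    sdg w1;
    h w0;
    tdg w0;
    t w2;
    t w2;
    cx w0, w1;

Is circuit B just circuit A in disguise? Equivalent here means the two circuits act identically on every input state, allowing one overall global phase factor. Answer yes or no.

Yes — the two circuits implement the same unitary up to a global phase.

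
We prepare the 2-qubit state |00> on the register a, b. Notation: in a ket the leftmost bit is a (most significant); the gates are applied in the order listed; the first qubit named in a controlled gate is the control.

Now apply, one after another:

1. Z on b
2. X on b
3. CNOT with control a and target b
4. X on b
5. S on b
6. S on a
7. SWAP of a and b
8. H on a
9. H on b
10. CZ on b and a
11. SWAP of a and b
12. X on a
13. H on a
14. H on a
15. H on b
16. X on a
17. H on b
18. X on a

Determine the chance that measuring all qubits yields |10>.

A full measurement returns |10> with probability 1/4.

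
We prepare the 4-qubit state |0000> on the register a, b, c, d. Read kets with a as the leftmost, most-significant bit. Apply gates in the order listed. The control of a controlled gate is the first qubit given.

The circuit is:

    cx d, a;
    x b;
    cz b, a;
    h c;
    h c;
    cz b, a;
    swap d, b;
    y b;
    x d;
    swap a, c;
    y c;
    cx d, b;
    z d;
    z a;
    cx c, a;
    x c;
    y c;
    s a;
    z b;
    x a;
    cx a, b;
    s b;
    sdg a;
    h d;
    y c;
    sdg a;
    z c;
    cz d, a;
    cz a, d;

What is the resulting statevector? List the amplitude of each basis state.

The resulting statevector has amplitude -sqrt(2)/2 on |0100>, -sqrt(2)/2 on |0101>, and 0 on every other basis state.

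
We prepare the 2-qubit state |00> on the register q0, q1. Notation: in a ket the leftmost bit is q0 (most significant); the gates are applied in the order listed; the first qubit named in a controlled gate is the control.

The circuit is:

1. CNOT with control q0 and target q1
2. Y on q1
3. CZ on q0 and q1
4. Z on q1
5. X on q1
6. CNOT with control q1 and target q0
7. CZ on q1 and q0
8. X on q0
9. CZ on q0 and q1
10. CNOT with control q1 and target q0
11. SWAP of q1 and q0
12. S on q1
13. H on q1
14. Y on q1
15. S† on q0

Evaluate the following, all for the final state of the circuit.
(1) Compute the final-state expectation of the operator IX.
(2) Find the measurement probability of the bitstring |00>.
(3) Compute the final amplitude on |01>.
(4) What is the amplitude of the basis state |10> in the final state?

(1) The expectation value of IX is 1.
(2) Outcome |00> occurs with probability 1/2.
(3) |01> carries amplitude sqrt(2)*I/2 in the final state.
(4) |10> carries amplitude 0 in the final state.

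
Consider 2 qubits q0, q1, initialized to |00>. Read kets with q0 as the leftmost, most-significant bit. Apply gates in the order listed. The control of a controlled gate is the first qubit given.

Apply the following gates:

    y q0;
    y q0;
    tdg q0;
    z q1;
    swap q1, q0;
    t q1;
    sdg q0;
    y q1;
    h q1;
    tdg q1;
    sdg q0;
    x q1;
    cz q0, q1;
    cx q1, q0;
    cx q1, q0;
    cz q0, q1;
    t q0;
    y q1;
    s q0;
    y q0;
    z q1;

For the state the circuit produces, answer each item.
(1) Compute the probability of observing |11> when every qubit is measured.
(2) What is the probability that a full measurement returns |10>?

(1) A full measurement returns |11> with probability 1/2.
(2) A full measurement returns |10> with probability 1/2.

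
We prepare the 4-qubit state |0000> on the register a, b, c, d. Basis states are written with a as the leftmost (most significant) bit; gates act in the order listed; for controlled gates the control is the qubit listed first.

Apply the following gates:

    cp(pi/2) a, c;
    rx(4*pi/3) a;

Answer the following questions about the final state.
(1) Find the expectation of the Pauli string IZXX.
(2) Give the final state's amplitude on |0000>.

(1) The expectation value of IZXX is 0.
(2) The amplitude on |0000> is -1/2.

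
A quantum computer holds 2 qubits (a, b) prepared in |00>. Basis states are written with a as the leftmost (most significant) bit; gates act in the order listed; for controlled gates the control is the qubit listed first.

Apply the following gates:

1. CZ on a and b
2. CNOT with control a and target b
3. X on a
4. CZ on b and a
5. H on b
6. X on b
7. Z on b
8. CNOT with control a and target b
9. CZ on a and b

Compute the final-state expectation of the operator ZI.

In the final state, ZI has expectation -1.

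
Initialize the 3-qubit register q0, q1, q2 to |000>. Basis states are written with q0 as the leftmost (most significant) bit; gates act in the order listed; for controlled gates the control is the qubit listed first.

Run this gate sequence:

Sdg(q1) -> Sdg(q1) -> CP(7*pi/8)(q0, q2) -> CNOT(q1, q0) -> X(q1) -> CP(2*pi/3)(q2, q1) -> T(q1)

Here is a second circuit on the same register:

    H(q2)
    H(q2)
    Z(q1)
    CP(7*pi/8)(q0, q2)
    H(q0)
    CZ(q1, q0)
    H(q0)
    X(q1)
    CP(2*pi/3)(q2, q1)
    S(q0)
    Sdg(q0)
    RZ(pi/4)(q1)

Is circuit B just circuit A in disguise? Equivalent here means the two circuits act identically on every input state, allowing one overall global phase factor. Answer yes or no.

Yes: on every input state the two circuits agree up to one overall phase factor.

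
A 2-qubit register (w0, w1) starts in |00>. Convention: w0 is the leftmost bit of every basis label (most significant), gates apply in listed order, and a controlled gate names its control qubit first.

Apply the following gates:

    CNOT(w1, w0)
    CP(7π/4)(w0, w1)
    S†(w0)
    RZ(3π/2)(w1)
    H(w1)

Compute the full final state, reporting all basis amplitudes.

The final amplitudes are -sqrt(2)*exp(I*pi/4)/2 on |00>, -sqrt(2)*exp(I*pi/4)/2 on |01>, 0 on |10>, 0 on |11>.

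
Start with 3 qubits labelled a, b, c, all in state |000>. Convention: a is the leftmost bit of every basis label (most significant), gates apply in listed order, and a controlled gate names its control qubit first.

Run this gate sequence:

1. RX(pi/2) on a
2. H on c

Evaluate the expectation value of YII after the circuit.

In the final state, YII has expectation -1.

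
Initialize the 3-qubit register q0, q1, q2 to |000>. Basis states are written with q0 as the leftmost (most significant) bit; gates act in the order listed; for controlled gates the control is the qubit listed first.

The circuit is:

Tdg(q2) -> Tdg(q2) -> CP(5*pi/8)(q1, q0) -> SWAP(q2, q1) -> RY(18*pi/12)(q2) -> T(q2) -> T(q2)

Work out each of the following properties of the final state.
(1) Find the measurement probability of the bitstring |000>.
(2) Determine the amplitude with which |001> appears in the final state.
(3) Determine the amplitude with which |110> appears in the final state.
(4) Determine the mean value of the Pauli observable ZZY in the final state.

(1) Outcome |000> occurs with probability 1/2.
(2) The amplitude on |001> is sqrt(2)*I/2.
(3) The amplitude on |110> is 0.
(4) The observable ZZY averages to -1.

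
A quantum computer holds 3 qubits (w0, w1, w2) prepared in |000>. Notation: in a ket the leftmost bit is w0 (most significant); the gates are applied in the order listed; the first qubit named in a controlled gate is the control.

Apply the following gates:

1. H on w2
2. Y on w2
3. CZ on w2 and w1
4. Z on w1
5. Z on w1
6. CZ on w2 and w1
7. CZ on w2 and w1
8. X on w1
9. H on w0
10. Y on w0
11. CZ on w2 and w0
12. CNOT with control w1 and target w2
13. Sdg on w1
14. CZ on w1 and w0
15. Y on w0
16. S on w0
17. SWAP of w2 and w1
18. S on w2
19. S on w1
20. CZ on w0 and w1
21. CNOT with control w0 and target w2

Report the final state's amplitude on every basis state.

The final amplitudes are 0 on |000>, I/2 on |001>, 0 on |010>, -1/2 on |011>, -1/2 on |100>, 0 on |101>, -I/2 on |110>, 0 on |111>. Key observation: the block from step 3 through step 6 cancels to the identity and can be dropped.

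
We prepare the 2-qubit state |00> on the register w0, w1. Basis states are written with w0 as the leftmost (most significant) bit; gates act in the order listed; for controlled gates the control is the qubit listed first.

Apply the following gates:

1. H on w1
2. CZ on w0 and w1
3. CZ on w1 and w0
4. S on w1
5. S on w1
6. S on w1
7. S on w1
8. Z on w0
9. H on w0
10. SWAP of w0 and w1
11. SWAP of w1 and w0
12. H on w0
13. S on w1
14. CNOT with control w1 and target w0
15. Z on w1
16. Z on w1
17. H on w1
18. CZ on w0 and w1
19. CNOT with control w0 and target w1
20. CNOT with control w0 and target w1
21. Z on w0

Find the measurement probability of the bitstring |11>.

Outcome |11> occurs with probability 1/4. Key observation: the block from step 4 through step 7 cancels to the identity and can be dropped.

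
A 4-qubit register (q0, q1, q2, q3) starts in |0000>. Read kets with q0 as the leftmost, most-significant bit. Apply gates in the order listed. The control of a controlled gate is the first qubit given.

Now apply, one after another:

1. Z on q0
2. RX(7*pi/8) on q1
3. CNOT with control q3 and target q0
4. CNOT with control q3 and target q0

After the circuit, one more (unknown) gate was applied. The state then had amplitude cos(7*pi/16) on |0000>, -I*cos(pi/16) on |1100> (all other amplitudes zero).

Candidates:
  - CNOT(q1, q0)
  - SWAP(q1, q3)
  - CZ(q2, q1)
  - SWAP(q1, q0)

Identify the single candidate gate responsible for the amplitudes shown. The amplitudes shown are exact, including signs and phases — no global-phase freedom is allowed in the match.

The applied gate was CNOT(q1, q0). Key observation: the block from step 3 through step 4 cancels to the identity and can be dropped.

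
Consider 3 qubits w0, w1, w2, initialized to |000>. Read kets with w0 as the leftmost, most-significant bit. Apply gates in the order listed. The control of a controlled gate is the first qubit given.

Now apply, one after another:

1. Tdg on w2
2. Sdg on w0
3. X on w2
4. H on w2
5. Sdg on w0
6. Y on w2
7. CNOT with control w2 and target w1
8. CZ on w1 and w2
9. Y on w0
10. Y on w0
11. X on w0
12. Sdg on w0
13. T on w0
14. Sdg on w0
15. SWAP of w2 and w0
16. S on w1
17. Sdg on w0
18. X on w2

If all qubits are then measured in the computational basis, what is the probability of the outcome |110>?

The probability of measuring |110> is 1/2.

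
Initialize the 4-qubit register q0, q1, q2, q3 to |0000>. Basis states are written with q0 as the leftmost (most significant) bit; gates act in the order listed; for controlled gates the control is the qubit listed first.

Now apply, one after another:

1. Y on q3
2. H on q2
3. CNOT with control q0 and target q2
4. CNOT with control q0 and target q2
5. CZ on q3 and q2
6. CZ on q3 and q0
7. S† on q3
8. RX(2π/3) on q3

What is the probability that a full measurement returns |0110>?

Outcome |0110> occurs with probability 0. Key observation: gates 3-4 undo each other exactly, leaving only the rest of the circuit to track.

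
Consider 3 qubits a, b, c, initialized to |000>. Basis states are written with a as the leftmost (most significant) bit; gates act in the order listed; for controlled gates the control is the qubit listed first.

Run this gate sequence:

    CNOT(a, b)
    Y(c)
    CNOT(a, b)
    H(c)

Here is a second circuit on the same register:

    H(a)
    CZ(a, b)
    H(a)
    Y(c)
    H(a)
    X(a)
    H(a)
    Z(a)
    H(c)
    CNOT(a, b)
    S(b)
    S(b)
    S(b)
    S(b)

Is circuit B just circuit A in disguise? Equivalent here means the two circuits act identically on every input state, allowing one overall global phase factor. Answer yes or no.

No — the two circuits implement different unitaries, even allowing a global phase.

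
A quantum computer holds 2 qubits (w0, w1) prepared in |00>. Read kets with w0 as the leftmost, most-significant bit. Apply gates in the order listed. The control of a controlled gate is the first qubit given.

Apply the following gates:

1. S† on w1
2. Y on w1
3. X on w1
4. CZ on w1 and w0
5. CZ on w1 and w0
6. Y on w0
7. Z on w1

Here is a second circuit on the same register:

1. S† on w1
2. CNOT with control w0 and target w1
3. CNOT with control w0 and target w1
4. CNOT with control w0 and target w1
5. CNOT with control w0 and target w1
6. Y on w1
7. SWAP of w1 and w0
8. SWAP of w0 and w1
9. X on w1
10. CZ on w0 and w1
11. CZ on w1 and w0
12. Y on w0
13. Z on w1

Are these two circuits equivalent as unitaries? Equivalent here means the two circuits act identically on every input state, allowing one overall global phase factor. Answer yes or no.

Yes, they are equivalent — the unitaries differ by at most a global phase.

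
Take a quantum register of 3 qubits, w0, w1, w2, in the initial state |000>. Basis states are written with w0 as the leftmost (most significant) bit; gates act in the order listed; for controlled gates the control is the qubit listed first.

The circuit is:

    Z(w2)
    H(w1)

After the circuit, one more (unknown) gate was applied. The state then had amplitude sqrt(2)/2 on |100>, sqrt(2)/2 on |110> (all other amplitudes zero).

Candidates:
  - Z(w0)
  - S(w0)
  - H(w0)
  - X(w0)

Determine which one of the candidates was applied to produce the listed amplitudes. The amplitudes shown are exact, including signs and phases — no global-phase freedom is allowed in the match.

The unique candidate consistent with the amplitudes is X(w0).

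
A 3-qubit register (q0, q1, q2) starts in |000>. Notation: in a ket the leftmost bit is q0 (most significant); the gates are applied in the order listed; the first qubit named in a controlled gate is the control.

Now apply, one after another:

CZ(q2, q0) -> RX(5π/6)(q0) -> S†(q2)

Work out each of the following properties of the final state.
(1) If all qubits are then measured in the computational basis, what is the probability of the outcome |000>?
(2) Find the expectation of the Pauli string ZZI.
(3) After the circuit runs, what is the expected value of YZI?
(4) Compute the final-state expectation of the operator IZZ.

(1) A full measurement returns |000> with probability 1/2 - sqrt(3)/4.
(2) The expectation value of ZZI is -sqrt(3)/2.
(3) The observable YZI averages to -1/2.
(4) In the final state, IZZ has expectation 1.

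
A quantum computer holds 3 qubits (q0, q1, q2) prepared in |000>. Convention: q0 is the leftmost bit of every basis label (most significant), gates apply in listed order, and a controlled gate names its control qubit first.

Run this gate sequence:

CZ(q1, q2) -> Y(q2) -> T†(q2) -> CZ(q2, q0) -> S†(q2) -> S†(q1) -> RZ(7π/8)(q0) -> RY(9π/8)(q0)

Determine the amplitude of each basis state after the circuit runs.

The final amplitudes are exp(5*I*pi/16)*sin(pi/16) on |001>, -exp(5*I*pi/16)*cos(pi/16) on |101>, and 0 on every other basis state.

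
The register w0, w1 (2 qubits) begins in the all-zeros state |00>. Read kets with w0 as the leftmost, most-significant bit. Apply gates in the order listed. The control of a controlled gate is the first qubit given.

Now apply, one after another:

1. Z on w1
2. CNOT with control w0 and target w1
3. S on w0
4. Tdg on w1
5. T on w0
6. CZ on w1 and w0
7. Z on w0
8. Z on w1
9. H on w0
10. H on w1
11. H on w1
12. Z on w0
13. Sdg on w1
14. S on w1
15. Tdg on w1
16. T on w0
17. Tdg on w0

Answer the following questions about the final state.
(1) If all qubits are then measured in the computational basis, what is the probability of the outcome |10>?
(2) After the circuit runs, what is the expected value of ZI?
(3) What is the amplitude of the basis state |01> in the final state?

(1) The probability of measuring |10> is 1/2. Key observation: steps 10-11 multiply out to the identity, so the circuit reduces to the remaining gates.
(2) The observable ZI averages to 0.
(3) The final state's coefficient on |01> equals 0.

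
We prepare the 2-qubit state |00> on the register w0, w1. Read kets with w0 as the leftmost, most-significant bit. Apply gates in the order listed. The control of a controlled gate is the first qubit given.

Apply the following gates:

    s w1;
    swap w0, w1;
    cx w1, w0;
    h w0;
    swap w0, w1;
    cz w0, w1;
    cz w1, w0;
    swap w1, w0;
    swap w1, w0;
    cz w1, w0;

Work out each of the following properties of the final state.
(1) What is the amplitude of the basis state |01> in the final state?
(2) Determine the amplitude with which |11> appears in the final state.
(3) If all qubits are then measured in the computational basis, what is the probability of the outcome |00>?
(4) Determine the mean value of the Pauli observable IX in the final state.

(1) The amplitude on |01> is sqrt(2)/2.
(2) |11> carries amplitude 0 in the final state.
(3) The probability of measuring |00> is 1/2.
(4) In the final state, IX has expectation 1.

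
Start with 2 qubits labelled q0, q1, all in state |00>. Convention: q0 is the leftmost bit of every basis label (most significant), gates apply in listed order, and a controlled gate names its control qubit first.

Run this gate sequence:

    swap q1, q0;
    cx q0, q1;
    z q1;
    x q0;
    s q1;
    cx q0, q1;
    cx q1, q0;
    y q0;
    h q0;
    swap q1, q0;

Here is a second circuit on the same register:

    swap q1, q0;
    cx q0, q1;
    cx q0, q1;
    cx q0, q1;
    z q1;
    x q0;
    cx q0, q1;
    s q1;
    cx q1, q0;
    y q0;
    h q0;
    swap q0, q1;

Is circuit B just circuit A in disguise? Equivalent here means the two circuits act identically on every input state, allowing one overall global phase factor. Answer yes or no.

No, they are not equivalent — no single phase factor reconciles the two unitaries.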